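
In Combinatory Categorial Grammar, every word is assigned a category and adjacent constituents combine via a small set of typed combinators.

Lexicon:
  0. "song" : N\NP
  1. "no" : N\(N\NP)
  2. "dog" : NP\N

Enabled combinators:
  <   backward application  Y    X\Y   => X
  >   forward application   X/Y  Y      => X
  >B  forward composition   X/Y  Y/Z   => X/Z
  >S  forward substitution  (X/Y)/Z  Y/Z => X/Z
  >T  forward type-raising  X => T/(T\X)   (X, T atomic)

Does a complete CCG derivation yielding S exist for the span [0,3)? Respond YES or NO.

NO

N\NP N\(N\NP) NP\N
CKY chart[0,3] = {N/(N\NP), NP, NP/(NP\NP), PP/(PP\NP), S/(S\NP)}; S ∉ chart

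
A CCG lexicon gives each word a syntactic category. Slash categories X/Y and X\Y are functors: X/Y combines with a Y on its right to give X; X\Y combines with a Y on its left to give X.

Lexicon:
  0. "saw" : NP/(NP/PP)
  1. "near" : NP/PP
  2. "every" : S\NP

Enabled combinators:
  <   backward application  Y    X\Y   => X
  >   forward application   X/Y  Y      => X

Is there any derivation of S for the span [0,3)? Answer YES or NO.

YES

[0,3] S   <
  [0,2] NP   >
    [0,1] "saw" : NP/(NP/PP)
    [1,2] "near" : NP/PP
  [2,3] "every" : S\NP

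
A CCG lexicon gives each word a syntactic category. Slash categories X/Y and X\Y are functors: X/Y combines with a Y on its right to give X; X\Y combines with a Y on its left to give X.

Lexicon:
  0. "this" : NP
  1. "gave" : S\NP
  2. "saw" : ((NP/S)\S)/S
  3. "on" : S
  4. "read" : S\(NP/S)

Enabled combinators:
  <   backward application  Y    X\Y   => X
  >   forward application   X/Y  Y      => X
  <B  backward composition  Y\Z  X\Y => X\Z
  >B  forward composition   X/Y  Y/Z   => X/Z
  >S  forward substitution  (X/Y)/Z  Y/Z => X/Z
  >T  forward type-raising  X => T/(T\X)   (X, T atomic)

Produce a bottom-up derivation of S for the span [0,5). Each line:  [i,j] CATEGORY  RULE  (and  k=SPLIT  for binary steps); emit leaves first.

[0,5] S   <
  [0,4] NP/S   <
    [0,2] S   >
      [0,1] S/(S\NP)   >T
        [0,1] "this" : NP
      [1,2] "gave" : S\NP
    [2,4] (NP/S)\S   >
      [2,3] "saw" : ((NP/S)\S)/S
      [3,4] "on" : S
  [4,5] "read" : S\(NP/S)

[0,1] NP  lex  "this"
[0,1] S/(S\NP)  >T
[1,2] S\NP  lex  "gave"
[0,2] S  >  k=1
[2,3] ((NP/S)\S)/S  lex  "saw"
[3,4] S  lex  "on"
[2,4] (NP/S)\S  >  k=3
[0,4] NP/S  <  k=2
[4,5] S\(NP/S)  lex  "read"
[0,5] S  <  k=4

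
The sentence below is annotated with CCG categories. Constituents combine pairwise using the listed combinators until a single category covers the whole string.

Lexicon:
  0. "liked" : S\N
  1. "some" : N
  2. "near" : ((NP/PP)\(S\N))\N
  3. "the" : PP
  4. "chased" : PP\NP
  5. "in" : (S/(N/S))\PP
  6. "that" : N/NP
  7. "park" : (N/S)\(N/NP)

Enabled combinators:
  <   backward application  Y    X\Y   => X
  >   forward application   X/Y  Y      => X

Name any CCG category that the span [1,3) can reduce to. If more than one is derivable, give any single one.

(NP/PP)\(S\N)

[0,8] S   >
  [0,6] S/(N/S)   <
    [0,5] PP   <
      [0,4] NP   >
        [0,3] NP/PP   <
          [0,1] "liked" : S\N
          [1,3] (NP/PP)\(S\N)   <
            [1,2] "some" : N
            [2,3] "near" : ((NP/PP)\(S\N))\N
        [3,4] "the" : PP
      [4,5] "chased" : PP\NP
    [5,6] "in" : (S/(N/S))\PP
  [6,8] N/S   <
    [6,7] "that" : N/NP
    [7,8] "park" : (N/S)\(N/NP)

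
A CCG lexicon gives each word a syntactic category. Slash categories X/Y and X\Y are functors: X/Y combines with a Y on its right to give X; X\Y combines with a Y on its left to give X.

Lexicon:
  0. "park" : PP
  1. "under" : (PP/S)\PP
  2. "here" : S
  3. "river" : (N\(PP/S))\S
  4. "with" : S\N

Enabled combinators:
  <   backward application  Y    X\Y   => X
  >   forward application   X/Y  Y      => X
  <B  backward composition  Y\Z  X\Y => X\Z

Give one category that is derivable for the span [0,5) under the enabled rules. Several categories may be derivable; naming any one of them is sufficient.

[0,5] S   <
  [0,4] N   <
    [0,2] PP/S   <
      [0,1] "park" : PP
      [1,2] "under" : (PP/S)\PP
    [2,4] N\(PP/S)   <
      [2,3] "here" : S
      [3,4] "river" : (N\(PP/S))\S
  [4,5] "with" : S\N

S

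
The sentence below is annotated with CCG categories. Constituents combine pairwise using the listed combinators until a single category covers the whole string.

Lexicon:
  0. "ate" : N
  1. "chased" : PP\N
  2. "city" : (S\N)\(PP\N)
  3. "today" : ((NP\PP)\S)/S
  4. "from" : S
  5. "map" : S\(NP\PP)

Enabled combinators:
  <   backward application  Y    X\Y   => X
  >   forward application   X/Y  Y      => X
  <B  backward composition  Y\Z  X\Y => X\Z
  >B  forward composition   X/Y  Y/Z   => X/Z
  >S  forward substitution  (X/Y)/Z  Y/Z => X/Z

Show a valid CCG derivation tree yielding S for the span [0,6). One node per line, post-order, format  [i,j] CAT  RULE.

[0,6] S   <
  [0,1] "ate" : N
  [1,6] S\N   <B
    [1,3] S\N   <
      [1,2] "chased" : PP\N
      [2,3] "city" : (S\N)\(PP\N)
    [3,6] S\S   <B
      [3,5] (NP\PP)\S   >
        [3,4] "today" : ((NP\PP)\S)/S
        [4,5] "from" : S
      [5,6] "map" : S\(NP\PP)

[0,1] N  lex  "ate"
[1,2] PP\N  lex  "chased"
[2,3] (S\N)\(PP\N)  lex  "city"
[1,3] S\N  <  k=2
[3,4] ((NP\PP)\S)/S  lex  "today"
[4,5] S  lex  "from"
[3,5] (NP\PP)\S  >  k=4
[5,6] S\(NP\PP)  lex  "map"
[3,6] S\S  <B  k=5
[1,6] S\N  <B  k=3
[0,6] S  <  k=1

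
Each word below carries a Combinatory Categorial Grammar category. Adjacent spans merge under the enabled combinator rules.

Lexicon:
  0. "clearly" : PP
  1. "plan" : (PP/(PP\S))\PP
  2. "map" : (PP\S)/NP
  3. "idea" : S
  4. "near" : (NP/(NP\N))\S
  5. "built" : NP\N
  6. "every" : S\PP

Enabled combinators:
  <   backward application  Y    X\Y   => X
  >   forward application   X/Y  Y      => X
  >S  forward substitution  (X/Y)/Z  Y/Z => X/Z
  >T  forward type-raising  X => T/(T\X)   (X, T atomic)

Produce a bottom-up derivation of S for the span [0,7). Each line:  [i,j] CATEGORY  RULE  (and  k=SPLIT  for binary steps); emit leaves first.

[0,7] S   <
  [0,6] PP   >
    [0,2] PP/(PP\S)   <
      [0,1] "clearly" : PP
      [1,2] "plan" : (PP/(PP\S))\PP
    [2,6] PP\S   >
      [2,3] "map" : (PP\S)/NP
      [3,6] NP   >
        [3,5] NP/(NP\N)   <
          [3,4] "idea" : S
          [4,5] "near" : (NP/(NP\N))\S
        [5,6] "built" : NP\N
  [6,7] "every" : S\PP

[0,1] PP  lex  "clearly"
[1,2] (PP/(PP\S))\PP  lex  "plan"
[0,2] PP/(PP\S)  <  k=1
[2,3] (PP\S)/NP  lex  "map"
[3,4] S  lex  "idea"
[4,5] (NP/(NP\N))\S  lex  "near"
[3,5] NP/(NP\N)  <  k=4
[5,6] NP\N  lex  "built"
[3,6] NP  >  k=5
[2,6] PP\S  >  k=3
[0,6] PP  >  k=2
[6,7] S\PP  lex  "every"
[0,7] S  <  k=6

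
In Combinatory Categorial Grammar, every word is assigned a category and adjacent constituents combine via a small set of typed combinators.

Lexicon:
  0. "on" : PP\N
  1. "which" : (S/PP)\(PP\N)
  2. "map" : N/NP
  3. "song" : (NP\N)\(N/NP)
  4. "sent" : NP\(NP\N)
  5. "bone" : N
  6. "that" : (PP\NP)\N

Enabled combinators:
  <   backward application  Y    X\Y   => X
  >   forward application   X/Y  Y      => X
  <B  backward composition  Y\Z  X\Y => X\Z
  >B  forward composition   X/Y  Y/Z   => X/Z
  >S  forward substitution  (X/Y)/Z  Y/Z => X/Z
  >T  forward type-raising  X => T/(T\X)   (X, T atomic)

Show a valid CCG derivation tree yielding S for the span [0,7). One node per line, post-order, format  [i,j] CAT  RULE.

[0,1] PP\N  lex  "on"
[1,2] (S/PP)\(PP\N)  lex  "which"
[0,2] S/PP  <  k=1
[2,3] N/NP  lex  "map"
[3,4] (NP\N)\(N/NP)  lex  "song"
[2,4] NP\N  <  k=3
[4,5] NP\(NP\N)  lex  "sent"
[2,5] NP  <  k=4
[5,6] N  lex  "bone"
[6,7] (PP\NP)\N  lex  "that"
[5,7] PP\NP  <  k=6
[2,7] PP  <  k=5
[0,7] S  >  k=2

[0,7] S   >
  [0,2] S/PP   <
    [0,1] "on" : PP\N
    [1,2] "which" : (S/PP)\(PP\N)
  [2,7] PP   <
    [2,5] NP   <
      [2,4] NP\N   <
        [2,3] "map" : N/NP
        [3,4] "song" : (NP\N)\(N/NP)
      [4,5] "sent" : NP\(NP\N)
    [5,7] PP\NP   <
      [5,6] "bone" : N
      [6,7] "that" : (PP\NP)\N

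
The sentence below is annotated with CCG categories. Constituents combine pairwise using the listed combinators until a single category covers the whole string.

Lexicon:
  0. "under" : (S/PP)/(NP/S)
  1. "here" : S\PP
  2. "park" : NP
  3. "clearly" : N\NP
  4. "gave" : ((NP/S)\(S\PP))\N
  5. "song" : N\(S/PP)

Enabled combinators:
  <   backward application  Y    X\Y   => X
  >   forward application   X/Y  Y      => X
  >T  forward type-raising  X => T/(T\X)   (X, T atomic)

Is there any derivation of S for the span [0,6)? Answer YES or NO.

NO

(S/PP)/(NP/S) S\PP NP N\NP ((NP/S)\(S\PP))\N N\(S/PP)
CKY chart[0,6] = {N, N/(N\N), NP/(NP\N), PP/(PP\N), S/(S\N)}; S ∉ chart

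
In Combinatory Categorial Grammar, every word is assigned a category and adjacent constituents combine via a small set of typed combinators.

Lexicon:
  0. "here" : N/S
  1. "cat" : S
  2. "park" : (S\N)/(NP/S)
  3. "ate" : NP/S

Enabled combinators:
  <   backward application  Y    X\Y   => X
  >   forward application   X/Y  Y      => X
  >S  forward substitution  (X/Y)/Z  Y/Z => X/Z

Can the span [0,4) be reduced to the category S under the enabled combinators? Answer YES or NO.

YES

[0,4] S   <
  [0,2] N   >
    [0,1] "here" : N/S
    [1,2] "cat" : S
  [2,4] S\N   >
    [2,3] "park" : (S\N)/(NP/S)
    [3,4] "ate" : NP/S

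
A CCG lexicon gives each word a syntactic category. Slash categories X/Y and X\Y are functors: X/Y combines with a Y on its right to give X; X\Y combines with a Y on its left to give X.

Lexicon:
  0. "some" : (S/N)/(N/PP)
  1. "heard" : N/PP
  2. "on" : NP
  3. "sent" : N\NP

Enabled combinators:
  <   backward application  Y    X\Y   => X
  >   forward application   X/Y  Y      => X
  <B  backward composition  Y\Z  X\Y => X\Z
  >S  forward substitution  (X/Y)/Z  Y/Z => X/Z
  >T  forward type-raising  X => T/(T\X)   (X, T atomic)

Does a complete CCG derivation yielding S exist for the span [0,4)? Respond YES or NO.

[0,4] S   >
  [0,2] S/N   >
    [0,1] "some" : (S/N)/(N/PP)
    [1,2] "heard" : N/PP
  [2,4] N   >
    [2,3] N/(N\NP)   >T
      [2,3] "on" : NP
    [3,4] "sent" : N\NP

YES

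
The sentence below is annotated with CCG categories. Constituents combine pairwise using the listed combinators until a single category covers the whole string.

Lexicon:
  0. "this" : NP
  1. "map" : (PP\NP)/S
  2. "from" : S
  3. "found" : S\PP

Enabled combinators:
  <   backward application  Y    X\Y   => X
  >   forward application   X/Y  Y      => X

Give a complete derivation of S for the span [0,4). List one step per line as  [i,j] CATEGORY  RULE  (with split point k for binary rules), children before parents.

[0,1] NP  lex  "this"
[1,2] (PP\NP)/S  lex  "map"
[2,3] S  lex  "from"
[1,3] PP\NP  >  k=2
[0,3] PP  <  k=1
[3,4] S\PP  lex  "found"
[0,4] S  <  k=3

[0,4] S   <
  [0,3] PP   <
    [0,1] "this" : NP
    [1,3] PP\NP   >
      [1,2] "map" : (PP\NP)/S
      [2,3] "from" : S
  [3,4] "found" : S\PP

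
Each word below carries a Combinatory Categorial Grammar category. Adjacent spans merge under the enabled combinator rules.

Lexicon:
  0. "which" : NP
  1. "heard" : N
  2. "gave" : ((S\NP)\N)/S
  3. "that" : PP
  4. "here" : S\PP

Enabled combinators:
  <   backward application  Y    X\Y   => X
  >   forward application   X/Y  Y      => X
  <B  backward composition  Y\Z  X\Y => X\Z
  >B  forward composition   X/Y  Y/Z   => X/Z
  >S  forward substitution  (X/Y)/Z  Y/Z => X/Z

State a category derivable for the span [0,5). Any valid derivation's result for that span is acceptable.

[0,5] S   <
  [0,1] "which" : NP
  [1,5] S\NP   <
    [1,2] "heard" : N
    [2,5] (S\NP)\N   >
      [2,3] "gave" : ((S\NP)\N)/S
      [3,5] S   <
        [3,4] "that" : PP
        [4,5] "here" : S\PP

S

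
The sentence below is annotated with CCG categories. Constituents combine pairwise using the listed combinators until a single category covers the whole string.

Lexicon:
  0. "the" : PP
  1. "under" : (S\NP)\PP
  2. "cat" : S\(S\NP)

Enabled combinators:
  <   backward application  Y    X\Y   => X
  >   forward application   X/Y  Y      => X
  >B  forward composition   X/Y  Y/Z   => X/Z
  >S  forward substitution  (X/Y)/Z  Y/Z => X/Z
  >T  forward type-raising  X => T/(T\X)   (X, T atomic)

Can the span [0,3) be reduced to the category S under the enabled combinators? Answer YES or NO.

[0,3] S   <
  [0,2] S\NP   <
    [0,1] "the" : PP
    [1,2] "under" : (S\NP)\PP
  [2,3] "cat" : S\(S\NP)

YES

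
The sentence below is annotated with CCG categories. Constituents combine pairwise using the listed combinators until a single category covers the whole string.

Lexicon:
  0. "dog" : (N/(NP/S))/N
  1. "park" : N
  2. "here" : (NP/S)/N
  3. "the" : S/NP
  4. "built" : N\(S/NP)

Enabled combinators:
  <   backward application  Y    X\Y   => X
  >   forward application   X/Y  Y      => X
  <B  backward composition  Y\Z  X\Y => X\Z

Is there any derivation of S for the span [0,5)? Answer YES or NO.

NO

(N/(NP/S))/N N (NP/S)/N S/NP N\(S/NP)
CKY chart[0,5] = {N}; S ∉ chart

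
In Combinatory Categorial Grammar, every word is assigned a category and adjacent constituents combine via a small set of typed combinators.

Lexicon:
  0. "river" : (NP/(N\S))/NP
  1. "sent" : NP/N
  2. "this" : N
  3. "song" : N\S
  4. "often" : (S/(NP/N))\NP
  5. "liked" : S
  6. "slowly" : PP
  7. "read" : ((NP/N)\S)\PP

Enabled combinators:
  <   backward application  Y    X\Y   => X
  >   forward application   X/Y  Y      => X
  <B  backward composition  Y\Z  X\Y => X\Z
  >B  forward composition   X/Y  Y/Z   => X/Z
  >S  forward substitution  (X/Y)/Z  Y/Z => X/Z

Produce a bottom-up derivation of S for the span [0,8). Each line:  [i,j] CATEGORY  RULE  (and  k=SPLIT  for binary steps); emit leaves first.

[0,8] S   >
  [0,5] S/(NP/N)   <
    [0,4] NP   >
      [0,3] NP/(N\S)   >
        [0,1] "river" : (NP/(N\S))/NP
        [1,3] NP   >
          [1,2] "sent" : NP/N
          [2,3] "this" : N
      [3,4] "song" : N\S
    [4,5] "often" : (S/(NP/N))\NP
  [5,8] NP/N   <
    [5,6] "liked" : S
    [6,8] (NP/N)\S   <
      [6,7] "slowly" : PP
      [7,8] "read" : ((NP/N)\S)\PP

[0,1] (NP/(N\S))/NP  lex  "river"
[1,2] NP/N  lex  "sent"
[2,3] N  lex  "this"
[1,3] NP  >  k=2
[0,3] NP/(N\S)  >  k=1
[3,4] N\S  lex  "song"
[0,4] NP  >  k=3
[4,5] (S/(NP/N))\NP  lex  "often"
[0,5] S/(NP/N)  <  k=4
[5,6] S  lex  "liked"
[6,7] PP  lex  "slowly"
[7,8] ((NP/N)\S)\PP  lex  "read"
[6,8] (NP/N)\S  <  k=7
[5,8] NP/N  <  k=6
[0,8] S  >  k=5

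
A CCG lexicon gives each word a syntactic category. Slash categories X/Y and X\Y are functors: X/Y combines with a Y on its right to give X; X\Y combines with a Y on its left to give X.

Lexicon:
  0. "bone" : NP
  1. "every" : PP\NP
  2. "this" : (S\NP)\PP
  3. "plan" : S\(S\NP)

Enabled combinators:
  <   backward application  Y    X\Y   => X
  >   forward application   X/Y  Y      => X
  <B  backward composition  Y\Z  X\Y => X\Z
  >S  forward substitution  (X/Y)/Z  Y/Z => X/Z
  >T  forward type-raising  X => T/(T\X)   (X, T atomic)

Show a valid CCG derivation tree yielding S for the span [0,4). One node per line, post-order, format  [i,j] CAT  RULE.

[0,4] S   <
  [0,3] S\NP   <
    [0,2] PP   <
      [0,1] "bone" : NP
      [1,2] "every" : PP\NP
    [2,3] "this" : (S\NP)\PP
  [3,4] "plan" : S\(S\NP)

[0,1] NP  lex  "bone"
[1,2] PP\NP  lex  "every"
[0,2] PP  <  k=1
[2,3] (S\NP)\PP  lex  "this"
[0,3] S\NP  <  k=2
[3,4] S\(S\NP)  lex  "plan"
[0,4] S  <  k=3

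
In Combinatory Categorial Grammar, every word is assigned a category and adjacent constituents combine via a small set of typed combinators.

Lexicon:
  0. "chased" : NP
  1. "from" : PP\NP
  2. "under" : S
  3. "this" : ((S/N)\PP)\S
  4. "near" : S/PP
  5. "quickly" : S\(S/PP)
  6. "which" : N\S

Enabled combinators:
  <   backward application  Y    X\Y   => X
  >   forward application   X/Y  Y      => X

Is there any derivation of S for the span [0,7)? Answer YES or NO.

YES

[0,7] S   >
  [0,4] S/N   <
    [0,2] PP   <
      [0,1] "chased" : NP
      [1,2] "from" : PP\NP
    [2,4] (S/N)\PP   <
      [2,3] "under" : S
      [3,4] "this" : ((S/N)\PP)\S
  [4,7] N   <
    [4,6] S   <
      [4,5] "near" : S/PP
      [5,6] "quickly" : S\(S/PP)
    [6,7] "which" : N\S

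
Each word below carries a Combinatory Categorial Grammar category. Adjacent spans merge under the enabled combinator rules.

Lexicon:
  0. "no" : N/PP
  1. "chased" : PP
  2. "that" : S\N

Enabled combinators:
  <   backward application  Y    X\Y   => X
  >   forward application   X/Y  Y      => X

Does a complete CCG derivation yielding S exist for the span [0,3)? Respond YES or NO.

[0,3] S   <
  [0,2] N   >
    [0,1] "no" : N/PP
    [1,2] "chased" : PP
  [2,3] "that" : S\N

YES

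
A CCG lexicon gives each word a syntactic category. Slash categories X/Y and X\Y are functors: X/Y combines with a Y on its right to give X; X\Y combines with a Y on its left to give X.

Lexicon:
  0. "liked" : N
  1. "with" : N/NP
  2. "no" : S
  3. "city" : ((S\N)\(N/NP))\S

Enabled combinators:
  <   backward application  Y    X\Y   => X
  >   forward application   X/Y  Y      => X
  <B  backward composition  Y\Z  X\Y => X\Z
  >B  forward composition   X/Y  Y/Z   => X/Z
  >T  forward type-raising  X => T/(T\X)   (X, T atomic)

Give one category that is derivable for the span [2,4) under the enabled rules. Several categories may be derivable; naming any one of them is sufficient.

(S\N)\(N/NP)

[0,4] S   <
  [0,1] "liked" : N
  [1,4] S\N   <
    [1,2] "with" : N/NP
    [2,4] (S\N)\(N/NP)   <
      [2,3] "no" : S
      [3,4] "city" : ((S\N)\(N/NP))\S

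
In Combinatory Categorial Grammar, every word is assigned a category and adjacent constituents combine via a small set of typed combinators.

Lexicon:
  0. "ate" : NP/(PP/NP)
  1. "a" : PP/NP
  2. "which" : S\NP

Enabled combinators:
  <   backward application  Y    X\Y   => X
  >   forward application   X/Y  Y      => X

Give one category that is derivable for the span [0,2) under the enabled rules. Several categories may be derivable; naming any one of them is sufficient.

[0,3] S   <
  [0,2] NP   >
    [0,1] "ate" : NP/(PP/NP)
    [1,2] "a" : PP/NP
  [2,3] "which" : S\NP

NP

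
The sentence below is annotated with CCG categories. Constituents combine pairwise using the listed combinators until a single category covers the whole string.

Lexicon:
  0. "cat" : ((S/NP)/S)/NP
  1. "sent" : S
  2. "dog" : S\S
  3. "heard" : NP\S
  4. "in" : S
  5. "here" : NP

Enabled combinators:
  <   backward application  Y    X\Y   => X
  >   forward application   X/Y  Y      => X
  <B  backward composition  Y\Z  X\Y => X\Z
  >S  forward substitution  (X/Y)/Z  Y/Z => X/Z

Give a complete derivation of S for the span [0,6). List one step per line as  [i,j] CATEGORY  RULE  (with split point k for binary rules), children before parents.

[0,1] ((S/NP)/S)/NP  lex  "cat"
[1,2] S  lex  "sent"
[2,3] S\S  lex  "dog"
[3,4] NP\S  lex  "heard"
[2,4] NP\S  <B  k=3
[1,4] NP  <  k=2
[0,4] (S/NP)/S  >  k=1
[4,5] S  lex  "in"
[0,5] S/NP  >  k=4
[5,6] NP  lex  "here"
[0,6] S  >  k=5

[0,6] S   >
  [0,5] S/NP   >
    [0,4] (S/NP)/S   >
      [0,1] "cat" : ((S/NP)/S)/NP
      [1,4] NP   <
        [1,2] "sent" : S
        [2,4] NP\S   <B
          [2,3] "dog" : S\S
          [3,4] "heard" : NP\S
    [4,5] "in" : S
  [5,6] "here" : NP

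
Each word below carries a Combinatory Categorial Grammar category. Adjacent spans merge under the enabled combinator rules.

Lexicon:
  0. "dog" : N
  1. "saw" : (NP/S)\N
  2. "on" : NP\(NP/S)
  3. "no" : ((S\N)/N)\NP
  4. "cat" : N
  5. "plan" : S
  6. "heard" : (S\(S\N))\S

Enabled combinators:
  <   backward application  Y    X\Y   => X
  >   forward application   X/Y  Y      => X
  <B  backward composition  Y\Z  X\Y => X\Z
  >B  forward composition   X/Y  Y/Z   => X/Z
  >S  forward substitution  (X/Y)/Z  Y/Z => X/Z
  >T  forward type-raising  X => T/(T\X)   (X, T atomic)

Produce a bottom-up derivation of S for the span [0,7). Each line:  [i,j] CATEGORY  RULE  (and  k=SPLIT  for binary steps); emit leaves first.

[0,1] N  lex  "dog"
[0,1] NP/(NP\N)  >T
[1,2] (NP/S)\N  lex  "saw"
[2,3] NP\(NP/S)  lex  "on"
[1,3] NP\N  <B  k=2
[0,3] NP  >  k=1
[3,4] ((S\N)/N)\NP  lex  "no"
[0,4] (S\N)/N  <  k=3
[4,5] N  lex  "cat"
[0,5] S\N  >  k=4
[5,6] S  lex  "plan"
[6,7] (S\(S\N))\S  lex  "heard"
[5,7] S\(S\N)  <  k=6
[0,7] S  <  k=5

[0,7] S   <
  [0,5] S\N   >
    [0,4] (S\N)/N   <
      [0,3] NP   >
        [0,1] NP/(NP\N)   >T
          [0,1] "dog" : N
        [1,3] NP\N   <B
          [1,2] "saw" : (NP/S)\N
          [2,3] "on" : NP\(NP/S)
      [3,4] "no" : ((S\N)/N)\NP
    [4,5] "cat" : N
  [5,7] S\(S\N)   <
    [5,6] "plan" : S
    [6,7] "heard" : (S\(S\N))\S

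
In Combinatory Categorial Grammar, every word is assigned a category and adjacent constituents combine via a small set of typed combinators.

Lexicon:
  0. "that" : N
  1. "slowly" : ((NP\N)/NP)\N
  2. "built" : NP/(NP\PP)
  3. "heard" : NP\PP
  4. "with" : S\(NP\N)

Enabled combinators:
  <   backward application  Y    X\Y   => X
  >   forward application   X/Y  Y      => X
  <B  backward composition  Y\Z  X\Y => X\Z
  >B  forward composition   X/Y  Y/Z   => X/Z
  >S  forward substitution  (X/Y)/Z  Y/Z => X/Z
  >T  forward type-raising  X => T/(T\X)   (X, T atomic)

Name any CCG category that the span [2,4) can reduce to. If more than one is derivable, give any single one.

NP

[0,5] S   <
  [0,4] NP\N   >
    [0,2] (NP\N)/NP   <
      [0,1] "that" : N
      [1,2] "slowly" : ((NP\N)/NP)\N
    [2,4] NP   >
      [2,3] "built" : NP/(NP\PP)
      [3,4] "heard" : NP\PP
  [4,5] "with" : S\(NP\N)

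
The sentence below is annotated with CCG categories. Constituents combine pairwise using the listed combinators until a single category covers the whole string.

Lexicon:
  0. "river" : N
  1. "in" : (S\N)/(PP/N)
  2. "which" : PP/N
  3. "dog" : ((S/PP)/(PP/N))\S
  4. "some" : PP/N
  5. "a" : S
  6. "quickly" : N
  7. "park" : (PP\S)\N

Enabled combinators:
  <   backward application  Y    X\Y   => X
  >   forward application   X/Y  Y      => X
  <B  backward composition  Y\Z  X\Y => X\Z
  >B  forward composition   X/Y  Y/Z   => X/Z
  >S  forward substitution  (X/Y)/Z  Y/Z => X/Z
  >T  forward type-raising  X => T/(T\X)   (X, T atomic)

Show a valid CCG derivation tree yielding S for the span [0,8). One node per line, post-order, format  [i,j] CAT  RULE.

[0,1] N  lex  "river"
[1,2] (S\N)/(PP/N)  lex  "in"
[2,3] PP/N  lex  "which"
[1,3] S\N  >  k=2
[0,3] S  <  k=1
[3,4] ((S/PP)/(PP/N))\S  lex  "dog"
[0,4] (S/PP)/(PP/N)  <  k=3
[4,5] PP/N  lex  "some"
[0,5] S/PP  >  k=4
[5,6] S  lex  "a"
[6,7] N  lex  "quickly"
[7,8] (PP\S)\N  lex  "park"
[6,8] PP\S  <  k=7
[5,8] PP  <  k=6
[0,8] S  >  k=5

[0,8] S   >
  [0,5] S/PP   >
    [0,4] (S/PP)/(PP/N)   <
      [0,3] S   <
        [0,1] "river" : N
        [1,3] S\N   >
          [1,2] "in" : (S\N)/(PP/N)
          [2,3] "which" : PP/N
      [3,4] "dog" : ((S/PP)/(PP/N))\S
    [4,5] "some" : PP/N
  [5,8] PP   <
    [5,6] "a" : S
    [6,8] PP\S   <
      [6,7] "quickly" : N
      [7,8] "park" : (PP\S)\N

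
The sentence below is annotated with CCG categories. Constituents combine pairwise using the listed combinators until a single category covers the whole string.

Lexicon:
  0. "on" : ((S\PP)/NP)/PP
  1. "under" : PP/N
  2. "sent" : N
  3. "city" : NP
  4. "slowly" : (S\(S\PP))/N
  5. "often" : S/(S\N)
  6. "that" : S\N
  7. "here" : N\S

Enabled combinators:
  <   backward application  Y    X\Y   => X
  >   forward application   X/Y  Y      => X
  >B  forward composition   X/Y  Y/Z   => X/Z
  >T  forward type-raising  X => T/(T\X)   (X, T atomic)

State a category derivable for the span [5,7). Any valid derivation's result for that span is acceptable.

[0,8] S   <
  [0,4] S\PP   >
    [0,3] (S\PP)/NP   >
      [0,1] "on" : ((S\PP)/NP)/PP
      [1,3] PP   >
        [1,2] "under" : PP/N
        [2,3] "sent" : N
    [3,4] "city" : NP
  [4,8] S\(S\PP)   >
    [4,5] "slowly" : (S\(S\PP))/N
    [5,8] N   <
      [5,7] S   >
        [5,6] "often" : S/(S\N)
        [6,7] "that" : S\N
      [7,8] "here" : N\S

S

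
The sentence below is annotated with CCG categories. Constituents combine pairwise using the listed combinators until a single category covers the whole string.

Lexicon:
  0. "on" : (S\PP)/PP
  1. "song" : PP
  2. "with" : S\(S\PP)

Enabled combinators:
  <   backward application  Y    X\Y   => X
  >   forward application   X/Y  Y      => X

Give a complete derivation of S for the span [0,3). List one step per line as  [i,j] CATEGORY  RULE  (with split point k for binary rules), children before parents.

[0,1] (S\PP)/PP  lex  "on"
[1,2] PP  lex  "song"
[0,2] S\PP  >  k=1
[2,3] S\(S\PP)  lex  "with"
[0,3] S  <  k=2

[0,3] S   <
  [0,2] S\PP   >
    [0,1] "on" : (S\PP)/PP
    [1,2] "song" : PP
  [2,3] "with" : S\(S\PP)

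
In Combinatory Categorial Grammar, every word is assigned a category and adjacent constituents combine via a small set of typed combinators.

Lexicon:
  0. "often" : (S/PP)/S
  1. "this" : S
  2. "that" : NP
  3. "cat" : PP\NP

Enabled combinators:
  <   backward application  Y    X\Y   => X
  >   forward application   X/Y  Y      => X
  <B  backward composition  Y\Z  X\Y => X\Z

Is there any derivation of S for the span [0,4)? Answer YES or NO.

YES

[0,4] S   >
  [0,2] S/PP   >
    [0,1] "often" : (S/PP)/S
    [1,2] "this" : S
  [2,4] PP   <
    [2,3] "that" : NP
    [3,4] "cat" : PP\NP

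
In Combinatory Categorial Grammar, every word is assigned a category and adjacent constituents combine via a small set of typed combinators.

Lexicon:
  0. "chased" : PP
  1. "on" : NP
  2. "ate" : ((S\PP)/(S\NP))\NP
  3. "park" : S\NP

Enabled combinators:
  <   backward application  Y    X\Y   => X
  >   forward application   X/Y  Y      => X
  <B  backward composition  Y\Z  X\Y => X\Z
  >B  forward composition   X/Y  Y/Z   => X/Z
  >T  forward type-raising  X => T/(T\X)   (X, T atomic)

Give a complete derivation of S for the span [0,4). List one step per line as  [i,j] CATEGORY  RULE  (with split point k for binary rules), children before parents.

[0,4] S   <
  [0,1] "chased" : PP
  [1,4] S\PP   >
    [1,3] (S\PP)/(S\NP)   <
      [1,2] "on" : NP
      [2,3] "ate" : ((S\PP)/(S\NP))\NP
    [3,4] "park" : S\NP

[0,1] PP  lex  "chased"
[1,2] NP  lex  "on"
[2,3] ((S\PP)/(S\NP))\NP  lex  "ate"
[1,3] (S\PP)/(S\NP)  <  k=2
[3,4] S\NP  lex  "park"
[1,4] S\PP  >  k=3
[0,4] S  <  k=1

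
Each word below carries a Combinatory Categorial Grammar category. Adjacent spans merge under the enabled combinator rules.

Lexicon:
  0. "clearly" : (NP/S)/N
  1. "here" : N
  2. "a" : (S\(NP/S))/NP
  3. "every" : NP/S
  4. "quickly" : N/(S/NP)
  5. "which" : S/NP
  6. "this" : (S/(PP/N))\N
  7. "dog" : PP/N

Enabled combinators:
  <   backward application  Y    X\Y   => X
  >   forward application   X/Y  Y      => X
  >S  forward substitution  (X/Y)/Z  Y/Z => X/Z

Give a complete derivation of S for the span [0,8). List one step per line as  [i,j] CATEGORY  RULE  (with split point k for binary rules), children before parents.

[0,1] (NP/S)/N  lex  "clearly"
[1,2] N  lex  "here"
[0,2] NP/S  >  k=1
[2,3] (S\(NP/S))/NP  lex  "a"
[3,4] NP/S  lex  "every"
[4,5] N/(S/NP)  lex  "quickly"
[5,6] S/NP  lex  "which"
[4,6] N  >  k=5
[6,7] (S/(PP/N))\N  lex  "this"
[4,7] S/(PP/N)  <  k=6
[7,8] PP/N  lex  "dog"
[4,8] S  >  k=7
[3,8] NP  >  k=4
[2,8] S\(NP/S)  >  k=3
[0,8] S  <  k=2

[0,8] S   <
  [0,2] NP/S   >
    [0,1] "clearly" : (NP/S)/N
    [1,2] "here" : N
  [2,8] S\(NP/S)   >
    [2,3] "a" : (S\(NP/S))/NP
    [3,8] NP   >
      [3,4] "every" : NP/S
      [4,8] S   >
        [4,7] S/(PP/N)   <
          [4,6] N   >
            [4,5] "quickly" : N/(S/NP)
            [5,6] "which" : S/NP
          [6,7] "this" : (S/(PP/N))\N
        [7,8] "dog" : PP/N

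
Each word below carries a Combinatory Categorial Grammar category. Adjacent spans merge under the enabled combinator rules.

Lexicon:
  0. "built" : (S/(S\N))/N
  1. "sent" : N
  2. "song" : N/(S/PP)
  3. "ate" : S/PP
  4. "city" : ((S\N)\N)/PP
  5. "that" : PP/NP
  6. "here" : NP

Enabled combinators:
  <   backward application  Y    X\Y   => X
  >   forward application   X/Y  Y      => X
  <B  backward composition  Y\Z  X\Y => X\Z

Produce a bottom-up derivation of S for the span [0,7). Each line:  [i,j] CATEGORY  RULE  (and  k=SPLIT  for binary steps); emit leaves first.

[0,1] (S/(S\N))/N  lex  "built"
[1,2] N  lex  "sent"
[0,2] S/(S\N)  >  k=1
[2,3] N/(S/PP)  lex  "song"
[3,4] S/PP  lex  "ate"
[2,4] N  >  k=3
[4,5] ((S\N)\N)/PP  lex  "city"
[5,6] PP/NP  lex  "that"
[6,7] NP  lex  "here"
[5,7] PP  >  k=6
[4,7] (S\N)\N  >  k=5
[2,7] S\N  <  k=4
[0,7] S  >  k=2

[0,7] S   >
  [0,2] S/(S\N)   >
    [0,1] "built" : (S/(S\N))/N
    [1,2] "sent" : N
  [2,7] S\N   <
    [2,4] N   >
      [2,3] "song" : N/(S/PP)
      [3,4] "ate" : S/PP
    [4,7] (S\N)\N   >
      [4,5] "city" : ((S\N)\N)/PP
      [5,7] PP   >
        [5,6] "that" : PP/NP
        [6,7] "here" : NP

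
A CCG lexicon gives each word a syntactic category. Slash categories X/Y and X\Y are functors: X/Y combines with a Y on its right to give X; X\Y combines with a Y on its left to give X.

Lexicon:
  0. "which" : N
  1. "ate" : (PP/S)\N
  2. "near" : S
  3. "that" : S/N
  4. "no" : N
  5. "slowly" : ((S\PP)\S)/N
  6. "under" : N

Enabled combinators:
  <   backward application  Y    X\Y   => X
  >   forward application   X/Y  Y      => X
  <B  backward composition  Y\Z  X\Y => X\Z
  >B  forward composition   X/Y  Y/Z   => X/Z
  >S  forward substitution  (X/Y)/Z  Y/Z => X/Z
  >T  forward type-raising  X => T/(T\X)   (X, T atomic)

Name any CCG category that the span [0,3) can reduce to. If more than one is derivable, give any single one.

[0,7] S   <
  [0,3] PP   >
    [0,2] PP/S   <
      [0,1] "which" : N
      [1,2] "ate" : (PP/S)\N
    [2,3] "near" : S
  [3,7] S\PP   <
    [3,5] S   >
      [3,4] "that" : S/N
      [4,5] "no" : N
    [5,7] (S\PP)\S   >
      [5,6] "slowly" : ((S\PP)\S)/N
      [6,7] "under" : N

PP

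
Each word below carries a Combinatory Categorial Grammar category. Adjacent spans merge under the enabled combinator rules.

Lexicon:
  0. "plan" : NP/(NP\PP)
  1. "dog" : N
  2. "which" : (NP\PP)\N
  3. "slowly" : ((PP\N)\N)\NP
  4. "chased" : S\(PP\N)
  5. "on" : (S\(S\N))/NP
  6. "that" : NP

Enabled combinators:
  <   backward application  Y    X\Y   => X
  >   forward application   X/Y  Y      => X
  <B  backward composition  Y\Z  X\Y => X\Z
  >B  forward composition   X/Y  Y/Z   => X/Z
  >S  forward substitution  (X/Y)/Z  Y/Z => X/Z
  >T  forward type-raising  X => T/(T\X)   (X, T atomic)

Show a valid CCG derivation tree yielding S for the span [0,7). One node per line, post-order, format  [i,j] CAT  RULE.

[0,1] NP/(NP\PP)  lex  "plan"
[1,2] N  lex  "dog"
[2,3] (NP\PP)\N  lex  "which"
[1,3] NP\PP  <  k=2
[0,3] NP  >  k=1
[3,4] ((PP\N)\N)\NP  lex  "slowly"
[0,4] (PP\N)\N  <  k=3
[4,5] S\(PP\N)  lex  "chased"
[0,5] S\N  <B  k=4
[5,6] (S\(S\N))/NP  lex  "on"
[6,7] NP  lex  "that"
[5,7] S\(S\N)  >  k=6
[0,7] S  <  k=5

[0,7] S   <
  [0,5] S\N   <B
    [0,4] (PP\N)\N   <
      [0,3] NP   >
        [0,1] "plan" : NP/(NP\PP)
        [1,3] NP\PP   <
          [1,2] "dog" : N
          [2,3] "which" : (NP\PP)\N
      [3,4] "slowly" : ((PP\N)\N)\NP
    [4,5] "chased" : S\(PP\N)
  [5,7] S\(S\N)   >
    [5,6] "on" : (S\(S\N))/NP
    [6,7] "that" : NP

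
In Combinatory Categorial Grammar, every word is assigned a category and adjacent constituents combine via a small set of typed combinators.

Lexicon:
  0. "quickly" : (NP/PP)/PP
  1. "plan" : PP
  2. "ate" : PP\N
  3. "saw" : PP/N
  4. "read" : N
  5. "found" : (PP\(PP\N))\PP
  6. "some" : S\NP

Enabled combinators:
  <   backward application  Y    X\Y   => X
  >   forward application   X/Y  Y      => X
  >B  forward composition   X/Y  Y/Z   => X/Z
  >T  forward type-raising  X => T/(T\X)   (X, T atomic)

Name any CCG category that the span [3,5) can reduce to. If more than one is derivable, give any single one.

PP

[0,7] S   <
  [0,6] NP   >
    [0,2] NP/PP   >
      [0,1] "quickly" : (NP/PP)/PP
      [1,2] "plan" : PP
    [2,6] PP   <
      [2,3] "ate" : PP\N
      [3,6] PP\(PP\N)   <
        [3,5] PP   >
          [3,4] "saw" : PP/N
          [4,5] "read" : N
        [5,6] "found" : (PP\(PP\N))\PP
  [6,7] "some" : S\NP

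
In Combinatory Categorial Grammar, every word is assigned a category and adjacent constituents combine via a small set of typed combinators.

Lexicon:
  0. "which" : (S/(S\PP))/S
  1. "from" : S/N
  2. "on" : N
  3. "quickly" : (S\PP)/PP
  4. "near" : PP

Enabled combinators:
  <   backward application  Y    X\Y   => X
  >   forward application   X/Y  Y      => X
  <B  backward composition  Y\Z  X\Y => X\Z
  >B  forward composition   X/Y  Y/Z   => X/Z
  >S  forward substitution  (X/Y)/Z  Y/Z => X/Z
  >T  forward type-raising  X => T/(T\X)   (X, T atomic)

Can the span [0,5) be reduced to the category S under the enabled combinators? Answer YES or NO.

[0,5] S   >
  [0,3] S/(S\PP)   >
    [0,1] "which" : (S/(S\PP))/S
    [1,3] S   >
      [1,2] "from" : S/N
      [2,3] "on" : N
  [3,5] S\PP   >
    [3,4] "quickly" : (S\PP)/PP
    [4,5] "near" : PP

YES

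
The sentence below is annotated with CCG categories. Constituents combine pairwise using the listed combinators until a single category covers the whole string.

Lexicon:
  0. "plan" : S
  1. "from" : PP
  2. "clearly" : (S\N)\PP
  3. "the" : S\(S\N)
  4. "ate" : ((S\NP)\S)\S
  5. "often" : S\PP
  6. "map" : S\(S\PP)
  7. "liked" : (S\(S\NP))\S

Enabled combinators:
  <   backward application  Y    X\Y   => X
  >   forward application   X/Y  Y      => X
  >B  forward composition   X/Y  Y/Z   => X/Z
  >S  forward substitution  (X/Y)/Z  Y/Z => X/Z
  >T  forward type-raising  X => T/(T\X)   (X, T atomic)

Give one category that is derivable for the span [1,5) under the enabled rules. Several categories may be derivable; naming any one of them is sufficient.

(S\NP)\S

[0,8] S   <
  [0,5] S\NP   <
    [0,1] "plan" : S
    [1,5] (S\NP)\S   <
      [1,4] S   <
        [1,3] S\N   <
          [1,2] "from" : PP
          [2,3] "clearly" : (S\N)\PP
        [3,4] "the" : S\(S\N)
      [4,5] "ate" : ((S\NP)\S)\S
  [5,8] S\(S\NP)   <
    [5,7] S   <
      [5,6] "often" : S\PP
      [6,7] "map" : S\(S\PP)
    [7,8] "liked" : (S\(S\NP))\S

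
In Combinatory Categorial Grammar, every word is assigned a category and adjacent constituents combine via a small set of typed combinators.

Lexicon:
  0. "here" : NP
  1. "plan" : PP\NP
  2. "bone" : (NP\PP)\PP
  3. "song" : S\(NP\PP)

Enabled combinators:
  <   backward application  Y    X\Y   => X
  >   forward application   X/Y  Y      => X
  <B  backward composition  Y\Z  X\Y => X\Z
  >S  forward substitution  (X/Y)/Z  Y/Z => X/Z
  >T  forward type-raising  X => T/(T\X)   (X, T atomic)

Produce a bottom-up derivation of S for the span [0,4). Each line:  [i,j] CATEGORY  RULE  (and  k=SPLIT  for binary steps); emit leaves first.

[0,1] NP  lex  "here"
[0,1] PP/(PP\NP)  >T
[1,2] PP\NP  lex  "plan"
[0,2] PP  >  k=1
[2,3] (NP\PP)\PP  lex  "bone"
[0,3] NP\PP  <  k=2
[3,4] S\(NP\PP)  lex  "song"
[0,4] S  <  k=3

[0,4] S   <
  [0,3] NP\PP   <
    [0,2] PP   >
      [0,1] PP/(PP\NP)   >T
        [0,1] "here" : NP
      [1,2] "plan" : PP\NP
    [2,3] "bone" : (NP\PP)\PP
  [3,4] "song" : S\(NP\PP)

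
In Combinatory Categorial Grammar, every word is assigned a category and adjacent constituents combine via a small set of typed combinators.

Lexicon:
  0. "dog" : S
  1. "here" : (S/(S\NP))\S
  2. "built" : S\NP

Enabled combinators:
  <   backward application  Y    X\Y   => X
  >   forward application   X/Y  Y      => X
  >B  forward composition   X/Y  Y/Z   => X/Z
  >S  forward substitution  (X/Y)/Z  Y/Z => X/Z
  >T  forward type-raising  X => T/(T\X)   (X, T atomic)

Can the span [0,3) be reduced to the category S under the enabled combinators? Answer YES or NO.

[0,3] S   >
  [0,2] S/(S\NP)   <
    [0,1] "dog" : S
    [1,2] "here" : (S/(S\NP))\S
  [2,3] "built" : S\NP

YES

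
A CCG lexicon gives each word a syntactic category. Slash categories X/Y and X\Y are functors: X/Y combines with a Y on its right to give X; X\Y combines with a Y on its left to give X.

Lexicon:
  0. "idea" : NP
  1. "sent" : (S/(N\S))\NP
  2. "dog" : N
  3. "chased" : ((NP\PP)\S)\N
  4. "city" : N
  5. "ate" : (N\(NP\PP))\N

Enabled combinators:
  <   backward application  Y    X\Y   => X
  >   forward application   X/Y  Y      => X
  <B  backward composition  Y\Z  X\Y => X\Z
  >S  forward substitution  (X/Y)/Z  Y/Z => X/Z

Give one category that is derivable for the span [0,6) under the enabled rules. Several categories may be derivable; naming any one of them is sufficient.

[0,6] S   >
  [0,2] S/(N\S)   <
    [0,1] "idea" : NP
    [1,2] "sent" : (S/(N\S))\NP
  [2,6] N\S   <B
    [2,4] (NP\PP)\S   <
      [2,3] "dog" : N
      [3,4] "chased" : ((NP\PP)\S)\N
    [4,6] N\(NP\PP)   <
      [4,5] "city" : N
      [5,6] "ate" : (N\(NP\PP))\N

S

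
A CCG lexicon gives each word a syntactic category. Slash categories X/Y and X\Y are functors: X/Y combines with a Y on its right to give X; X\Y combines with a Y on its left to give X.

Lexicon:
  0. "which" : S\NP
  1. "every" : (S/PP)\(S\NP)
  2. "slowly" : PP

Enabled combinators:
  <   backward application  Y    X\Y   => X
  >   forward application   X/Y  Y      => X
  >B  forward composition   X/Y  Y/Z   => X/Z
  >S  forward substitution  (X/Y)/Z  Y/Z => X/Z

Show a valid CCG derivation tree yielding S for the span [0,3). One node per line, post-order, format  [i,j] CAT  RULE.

[0,1] S\NP  lex  "which"
[1,2] (S/PP)\(S\NP)  lex  "every"
[0,2] S/PP  <  k=1
[2,3] PP  lex  "slowly"
[0,3] S  >  k=2

[0,3] S   >
  [0,2] S/PP   <
    [0,1] "which" : S\NP
    [1,2] "every" : (S/PP)\(S\NP)
  [2,3] "slowly" : PP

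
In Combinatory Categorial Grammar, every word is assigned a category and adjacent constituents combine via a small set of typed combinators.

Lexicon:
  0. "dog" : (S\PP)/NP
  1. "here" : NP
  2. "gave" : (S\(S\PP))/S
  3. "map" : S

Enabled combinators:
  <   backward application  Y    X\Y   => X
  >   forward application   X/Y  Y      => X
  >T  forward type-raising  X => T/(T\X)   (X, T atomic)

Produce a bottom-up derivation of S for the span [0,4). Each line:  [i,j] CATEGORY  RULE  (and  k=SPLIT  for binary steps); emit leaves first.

[0,1] (S\PP)/NP  lex  "dog"
[1,2] NP  lex  "here"
[0,2] S\PP  >  k=1
[2,3] (S\(S\PP))/S  lex  "gave"
[3,4] S  lex  "map"
[2,4] S\(S\PP)  >  k=3
[0,4] S  <  k=2

[0,4] S   <
  [0,2] S\PP   >
    [0,1] "dog" : (S\PP)/NP
    [1,2] "here" : NP
  [2,4] S\(S\PP)   >
    [2,3] "gave" : (S\(S\PP))/S
    [3,4] "map" : S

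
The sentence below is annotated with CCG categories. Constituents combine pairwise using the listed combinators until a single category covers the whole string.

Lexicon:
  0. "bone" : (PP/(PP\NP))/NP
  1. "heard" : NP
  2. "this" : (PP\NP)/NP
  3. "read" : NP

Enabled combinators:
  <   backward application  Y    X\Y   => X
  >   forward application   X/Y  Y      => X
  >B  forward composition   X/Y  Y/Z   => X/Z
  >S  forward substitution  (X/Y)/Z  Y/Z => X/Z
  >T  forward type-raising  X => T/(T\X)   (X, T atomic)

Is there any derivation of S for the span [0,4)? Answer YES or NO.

(PP/(PP\NP))/NP NP (PP\NP)/NP NP
CKY chart[0,4] = {(PP/(PP\NP))/(NP\PP), N/(N\PP), NP/(NP\PP), PP, PP/(NP\NP), PP/(PP\PP), S/(S\PP)}; S ∉ chart

NO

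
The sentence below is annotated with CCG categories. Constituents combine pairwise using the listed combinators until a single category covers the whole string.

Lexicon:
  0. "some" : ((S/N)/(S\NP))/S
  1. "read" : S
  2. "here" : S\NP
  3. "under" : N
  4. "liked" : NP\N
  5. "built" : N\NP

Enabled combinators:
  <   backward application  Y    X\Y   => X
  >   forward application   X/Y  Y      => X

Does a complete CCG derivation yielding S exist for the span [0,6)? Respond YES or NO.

YES

[0,6] S   >
  [0,3] S/N   >
    [0,2] (S/N)/(S\NP)   >
      [0,1] "some" : ((S/N)/(S\NP))/S
      [1,2] "read" : S
    [2,3] "here" : S\NP
  [3,6] N   <
    [3,5] NP   <
      [3,4] "under" : N
      [4,5] "liked" : NP\N
    [5,6] "built" : N\NP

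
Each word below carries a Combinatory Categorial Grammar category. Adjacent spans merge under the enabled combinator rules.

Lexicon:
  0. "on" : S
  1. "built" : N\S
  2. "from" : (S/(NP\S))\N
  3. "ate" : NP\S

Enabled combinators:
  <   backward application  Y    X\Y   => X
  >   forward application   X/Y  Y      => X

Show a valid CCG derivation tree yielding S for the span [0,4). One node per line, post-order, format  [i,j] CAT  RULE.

[0,4] S   >
  [0,3] S/(NP\S)   <
    [0,2] N   <
      [0,1] "on" : S
      [1,2] "built" : N\S
    [2,3] "from" : (S/(NP\S))\N
  [3,4] "ate" : NP\S

[0,1] S  lex  "on"
[1,2] N\S  lex  "built"
[0,2] N  <  k=1
[2,3] (S/(NP\S))\N  lex  "from"
[0,3] S/(NP\S)  <  k=2
[3,4] NP\S  lex  "ate"
[0,4] S  >  k=3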